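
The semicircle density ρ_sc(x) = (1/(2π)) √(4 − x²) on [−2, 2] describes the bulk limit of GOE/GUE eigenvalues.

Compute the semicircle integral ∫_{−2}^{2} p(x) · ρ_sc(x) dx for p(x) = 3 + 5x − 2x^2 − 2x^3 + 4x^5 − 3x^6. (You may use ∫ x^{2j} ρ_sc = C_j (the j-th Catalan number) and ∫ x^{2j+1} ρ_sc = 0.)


Write p(x) = Σ a_i x^i, split into monomials and integrate each against ρ_sc separately.
Using ∫ x^{2j} ρ_sc = C_j = (1/(j+1)) C(2j, j) (Catalan numbers) and ∫ x^{2j+1} ρ_sc = 0 (odd monomials vanish by symmetry):
  i = 0 (even): a_0 · C_{0} = 3 · 1 = 3
  i = 1 (odd): ∫ x^1 ρ_sc = 0 (vanishes)
  i = 2 (even): a_2 · C_{1} = -2 · 1 = -2
  i = 3 (odd): ∫ x^3 ρ_sc = 0 (vanishes)
  i = 5 (odd): ∫ x^5 ρ_sc = 0 (vanishes)
  i = 6 (even): a_6 · C_{3} = -3 · 5 = -15

Summing the contributions: ∫_{−2}^{2} p(x) ρ_sc(x) dx = 3 + (-2) + (-15) = -14.


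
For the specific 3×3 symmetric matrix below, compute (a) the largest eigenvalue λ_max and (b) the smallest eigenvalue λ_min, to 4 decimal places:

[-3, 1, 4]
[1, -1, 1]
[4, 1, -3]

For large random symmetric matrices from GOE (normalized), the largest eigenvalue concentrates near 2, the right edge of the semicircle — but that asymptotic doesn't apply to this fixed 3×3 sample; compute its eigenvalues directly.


Since M is real symmetric, all three eigenvalues are real; they are the roots of det(λI − M) = λ³ − (tr M) λ² + s λ − det M, where s is the sum of the principal 2×2 minors.
tr M = -3 + (-1) + (-3) = -7.
s = ((-3)·(-1) − 1²) + ((-3)·(-3) − 4²) + ((-1)·(-3) − 1²) = 2 + (-7) + 2 = -3.
det M (expand along row 1) = (-3)·2 − 1·(-7) + 4·5 = 21.
Characteristic polynomial: λ³ + 7λ² − 3λ − 21 = 0.
Substitute λ = y + (tr M)/3 = y − 2.333333 to remove the quadratic term: y³ + p·y + q = 0 with p = s − (tr M)²/3 = -19.333333 and q = −2(tr M)³/27 + (tr M)·s/3 − det M = 11.407407.
Three real roots ⇒ use the trigonometric (Viète) form: r = 2√(−p/3) = 5.077182, φ = arccos(3q/(p·r)) = arccos(-0.348641) = 1.926917 rad.
y_k = r·cos(φ/3 − 2πk/3) for k = 0, 1, 2 gives y = 4.065384, 0.601283, -4.666667.
λ_k = y_k − 2.333333 gives λ = 1.7321, -1.7321, -7.0000 (check: the sum is -7.0000 = tr M).

Hence λ_max = 1.7321 and λ_min = -7.0000.


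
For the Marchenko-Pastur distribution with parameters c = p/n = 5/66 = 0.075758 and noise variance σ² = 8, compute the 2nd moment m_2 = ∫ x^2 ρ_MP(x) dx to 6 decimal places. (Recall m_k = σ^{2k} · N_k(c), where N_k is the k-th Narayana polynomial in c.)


E[X²] = σ⁴ (1 + c) (second MP moment). With σ² = 8 (so σ⁴ = 64) and c = 5/66 = 0.075758: E[X²] = 64 · (1 + 0.075758) = 64 · 1.075758.

So E[X^2] = 68.848485.


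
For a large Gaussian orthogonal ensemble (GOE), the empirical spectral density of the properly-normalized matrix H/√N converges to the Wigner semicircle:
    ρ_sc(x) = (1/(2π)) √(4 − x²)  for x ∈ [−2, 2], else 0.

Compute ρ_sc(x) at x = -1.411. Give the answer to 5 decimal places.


ρ_sc(x) = (1/(2π)) √(4 − x²). With x = -1.411:
  4 − x² = 4 − (-1.411)² = 4 − 1.990921 = 2.009079.
  √(4 − x²) = 1.417420.
  1/(2π) = 0.159155.
  ρ_sc(-1.411) = 0.159155 · 1.417420 = 0.225589.

Rounded to 5 decimal places: ρ_sc(-1.411) ≈ 0.22559.


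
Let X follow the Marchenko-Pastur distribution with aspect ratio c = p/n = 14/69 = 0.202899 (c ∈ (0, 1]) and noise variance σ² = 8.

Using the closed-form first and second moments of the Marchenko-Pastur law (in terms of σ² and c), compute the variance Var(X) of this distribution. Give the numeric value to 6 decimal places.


Recall the MP moments m_1 = E[X] = σ² and m_2 = E[X²] = σ⁴ (1 + c).
m_1 = E[X] = σ² = 8, so m_1² = 64.
m_2 = E[X²] = σ⁴ (1 + c) = 64 · (1 + 0.202899) = 64 · 1.202899 = 76.985507.
(Note m_2 − m_1² simplifies to c · σ⁴ = 0.202899 · 64.)

Var(X) = m_2 − m_1² = 76.985507 − 64 = 12.985507.


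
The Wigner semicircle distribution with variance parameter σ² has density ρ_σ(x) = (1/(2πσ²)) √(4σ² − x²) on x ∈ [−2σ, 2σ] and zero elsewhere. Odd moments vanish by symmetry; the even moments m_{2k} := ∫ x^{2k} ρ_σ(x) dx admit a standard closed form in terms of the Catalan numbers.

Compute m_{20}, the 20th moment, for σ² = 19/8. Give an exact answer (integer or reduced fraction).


By the scaled semicircle moment identity, m_{2k} = σ^{2k} · C_k with k = 10.
C_10 = (1/(k+1)) · C(2k, k) = (1/11) · C(20, 10) = (1/11) · 184756 = 16796.
σ^{2k} = (σ²)^k = (19/8)^10 = 6131066257801/1073741824.

Therefore m_{20} = σ^{20} · C_10 = (6131066257801/1073741824) · 16796 = 25744347216506399/268435456.


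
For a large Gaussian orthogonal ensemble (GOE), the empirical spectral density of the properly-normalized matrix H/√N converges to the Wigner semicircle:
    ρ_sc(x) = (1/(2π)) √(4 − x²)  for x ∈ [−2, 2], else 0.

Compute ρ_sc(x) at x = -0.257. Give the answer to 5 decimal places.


ρ_sc(x) = (1/(2π)) √(4 − x²). With x = -0.257:
  4 − x² = 4 − (-0.257)² = 4 − 0.066049 = 3.933951.
  √(4 − x²) = 1.983419.
  1/(2π) = 0.159155.
  ρ_sc(-0.257) = 0.159155 · 1.983419 = 0.315671.

Rounded to 5 decimal places: ρ_sc(-0.257) ≈ 0.31567.


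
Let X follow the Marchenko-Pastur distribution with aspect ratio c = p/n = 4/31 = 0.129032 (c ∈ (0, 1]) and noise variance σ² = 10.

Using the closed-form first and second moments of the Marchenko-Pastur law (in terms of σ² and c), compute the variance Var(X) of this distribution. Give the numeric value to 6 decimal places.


Recall the MP moments m_1 = E[X] = σ² and m_2 = E[X²] = σ⁴ (1 + c).
m_1 = E[X] = σ² = 10, so m_1² = 100.
m_2 = E[X²] = σ⁴ (1 + c) = 100 · (1 + 0.129032) = 100 · 1.129032 = 112.903226.
(Note m_2 − m_1² simplifies to c · σ⁴ = 0.129032 · 100.)

Var(X) = m_2 − m_1² = 112.903226 − 100 = 12.903226.


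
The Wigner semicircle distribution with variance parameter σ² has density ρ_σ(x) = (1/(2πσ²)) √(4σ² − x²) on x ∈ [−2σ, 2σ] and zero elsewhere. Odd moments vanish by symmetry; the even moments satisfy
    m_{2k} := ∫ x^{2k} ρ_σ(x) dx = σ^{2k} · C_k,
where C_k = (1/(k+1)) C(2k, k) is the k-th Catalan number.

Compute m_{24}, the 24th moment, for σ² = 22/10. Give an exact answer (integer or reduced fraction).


By the scaled semicircle moment identity, m_{2k} = σ^{2k} · C_k with k = 12.
C_12 = (1/(k+1)) · C(2k, k) = (1/13) · C(24, 12) = (1/13) · 2704156 = 208012.
σ^{2k} = (σ²)^k = (22/10)^12 = 3138428376721/244140625.

Therefore m_{24} = σ^{24} · C_12 = (3138428376721/244140625) · 208012 = 652830763498488652/244140625.


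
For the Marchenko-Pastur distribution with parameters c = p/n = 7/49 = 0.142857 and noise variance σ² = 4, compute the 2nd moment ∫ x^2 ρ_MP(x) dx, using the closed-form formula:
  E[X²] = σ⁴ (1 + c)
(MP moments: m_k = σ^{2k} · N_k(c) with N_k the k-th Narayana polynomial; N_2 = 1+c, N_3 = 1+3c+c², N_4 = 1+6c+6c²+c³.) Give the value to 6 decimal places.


E[X²] = σ⁴ (1 + c) (second MP moment). With σ² = 4 (so σ⁴ = 16) and c = 7/49 = 0.142857: E[X²] = 16 · (1 + 0.142857) = 16 · 1.142857.

So E[X^2] = 18.285714.


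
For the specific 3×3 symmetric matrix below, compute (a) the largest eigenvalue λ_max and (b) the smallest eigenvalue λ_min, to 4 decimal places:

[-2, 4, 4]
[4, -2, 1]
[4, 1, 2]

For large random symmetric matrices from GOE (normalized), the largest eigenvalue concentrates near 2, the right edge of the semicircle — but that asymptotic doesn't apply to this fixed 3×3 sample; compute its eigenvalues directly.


Since M is real symmetric, all three eigenvalues are real; they are the roots of det(λI − M) = λ³ − (tr M) λ² + s λ − det M, where s is the sum of the principal 2×2 minors.
tr M = -2 + (-2) + 2 = -2.
s = ((-2)·(-2) − 4²) + ((-2)·2 − 4²) + ((-2)·2 − 1²) = -12 + (-20) + (-5) = -37.
det M (expand along row 1) = (-2)·(-5) − 4·4 + 4·12 = 42.
Characteristic polynomial: λ³ + 2λ² − 37λ − 42 = 0.
Substitute λ = y + (tr M)/3 = y − 0.666667 to remove the quadratic term: y³ + p·y + q = 0 with p = s − (tr M)²/3 = -38.333333 and q = −2(tr M)³/27 + (tr M)·s/3 − det M = -16.740741.
Three real roots ⇒ use the trigonometric (Viète) form: r = 2√(−p/3) = 7.149204, φ = arccos(3q/(p·r)) = arccos(0.183257) = 1.386497 rad.
y_k = r·cos(φ/3 − 2πk/3) for k = 0, 1, 2 gives y = 6.399173, -0.438921, -5.960252.
λ_k = y_k − 0.666667 gives λ = 5.7325, -1.1056, -6.6269 (check: the sum is -2.0000 = tr M).

Hence λ_max = 5.7325 and λ_min = -6.6269.


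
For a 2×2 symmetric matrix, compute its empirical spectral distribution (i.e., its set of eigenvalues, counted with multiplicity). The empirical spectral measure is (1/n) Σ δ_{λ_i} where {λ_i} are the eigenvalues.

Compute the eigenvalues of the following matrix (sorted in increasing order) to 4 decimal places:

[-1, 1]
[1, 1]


Since M is real symmetric, both eigenvalues are real; they are the roots of det(λI − M) = λ² − (tr M) λ + det M.
tr M = -1 + 1 = 0.
det M = (-1)·1 − 1² = -1 − 1 = -2.
Characteristic polynomial: λ² − 2 = 0.
Discriminant Δ = (tr M)² − 4·det M = 0 − (-8) = 8; √Δ = 2.828427.
λ = (tr M ± √Δ)/2 = (0 ± 2.828427)/2, giving (tr M − √Δ)/2 = -1.4142 and (tr M + √Δ)/2 = 1.4142.

Eigenvalues sorted in increasing order: [-1.4142, 1.4142].


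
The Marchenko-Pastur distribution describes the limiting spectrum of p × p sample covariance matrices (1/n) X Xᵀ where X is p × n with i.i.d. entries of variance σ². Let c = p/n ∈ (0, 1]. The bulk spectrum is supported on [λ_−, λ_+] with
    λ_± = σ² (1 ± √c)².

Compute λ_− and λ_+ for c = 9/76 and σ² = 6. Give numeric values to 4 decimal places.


c = 9/76 = 0.118421; √c = 0.344124.
λ_− = σ² (1 − √c)² = 6 · (1 − 0.344124)² = 6 · (0.655876)² = 2.581043.
λ_+ = σ² (1 + √c)² = 6 · (1 + 0.344124)² = 6 · (1.344124)² = 10.840010.

Rounded to 4 decimal places: λ_− ≈ 2.5810, λ_+ ≈ 10.8400.


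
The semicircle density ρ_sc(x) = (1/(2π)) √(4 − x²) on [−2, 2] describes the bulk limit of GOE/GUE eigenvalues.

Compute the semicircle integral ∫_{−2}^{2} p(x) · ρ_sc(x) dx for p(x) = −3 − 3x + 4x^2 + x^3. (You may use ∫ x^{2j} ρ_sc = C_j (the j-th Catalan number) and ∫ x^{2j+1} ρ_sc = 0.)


Write p(x) = Σ a_i x^i, split into monomials and integrate each against ρ_sc separately.
Using ∫ x^{2j} ρ_sc = C_j = (1/(j+1)) C(2j, j) (Catalan numbers) and ∫ x^{2j+1} ρ_sc = 0 (odd monomials vanish by symmetry):
  i = 0 (even): a_0 · C_{0} = -3 · 1 = -3
  i = 1 (odd): ∫ x^1 ρ_sc = 0 (vanishes)
  i = 2 (even): a_2 · C_{1} = 4 · 1 = 4
  i = 3 (odd): ∫ x^3 ρ_sc = 0 (vanishes)

Summing the contributions: ∫_{−2}^{2} p(x) ρ_sc(x) dx = (-3) + 4 = 1.


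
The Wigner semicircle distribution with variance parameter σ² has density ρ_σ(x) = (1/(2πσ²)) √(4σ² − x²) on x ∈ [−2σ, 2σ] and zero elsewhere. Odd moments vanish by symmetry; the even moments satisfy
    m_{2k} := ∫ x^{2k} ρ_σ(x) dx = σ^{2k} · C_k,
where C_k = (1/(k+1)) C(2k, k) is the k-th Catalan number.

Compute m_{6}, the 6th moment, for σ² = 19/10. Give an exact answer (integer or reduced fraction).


By the scaled semicircle moment identity, m_{2k} = σ^{2k} · C_k with k = 3.
C_3 = (1/(k+1)) · C(2k, k) = (1/4) · C(6, 3) = (1/4) · 20 = 5.
σ^{2k} = (σ²)^k = (19/10)^3 = 6859/1000.

Therefore m_{6} = σ^{6} · C_3 = (6859/1000) · 5 = 6859/200.


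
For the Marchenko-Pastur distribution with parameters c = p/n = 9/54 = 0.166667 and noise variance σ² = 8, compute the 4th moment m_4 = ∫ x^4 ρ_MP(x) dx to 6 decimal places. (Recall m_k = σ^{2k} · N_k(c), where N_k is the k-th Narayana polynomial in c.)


E[X⁴] = σ⁸ (1 + 6c + 6c² + c³) (fourth MP moment). With σ² = 8 (so σ⁸ = 4096) and c = 9/54 = 0.166667: E[X⁴] = 4096 · (1 + 6·0.166667 + 6·(0.166667)² + (0.166667)³) = 4096 · 2.171296.

So E[X^4] = 8893.629630.


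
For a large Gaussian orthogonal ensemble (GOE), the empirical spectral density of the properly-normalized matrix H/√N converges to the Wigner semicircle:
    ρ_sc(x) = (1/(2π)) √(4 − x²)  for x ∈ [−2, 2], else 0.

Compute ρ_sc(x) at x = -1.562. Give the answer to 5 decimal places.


ρ_sc(x) = (1/(2π)) √(4 − x²). With x = -1.562:
  4 − x² = 4 − (-1.562)² = 4 − 2.439844 = 1.560156.
  √(4 − x²) = 1.249062.
  1/(2π) = 0.159155.
  ρ_sc(-1.562) = 0.159155 · 1.249062 = 0.198794.

Rounded to 5 decimal places: ρ_sc(-1.562) ≈ 0.19879.


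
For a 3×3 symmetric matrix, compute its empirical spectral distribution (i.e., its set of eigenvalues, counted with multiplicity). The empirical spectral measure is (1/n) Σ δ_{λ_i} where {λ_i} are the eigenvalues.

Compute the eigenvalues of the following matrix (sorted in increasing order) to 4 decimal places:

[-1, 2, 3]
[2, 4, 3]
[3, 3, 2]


Since M is real symmetric, all three eigenvalues are real; they are the roots of det(λI − M) = λ³ − (tr M) λ² + s λ − det M, where s is the sum of the principal 2×2 minors.
tr M = -1 + 4 + 2 = 5.
s = ((-1)·4 − 2²) + ((-1)·2 − 3²) + (4·2 − 3²) = -8 + (-11) + (-1) = -20.
det M (expand along row 1) = (-1)·(-1) − 2·(-5) + 3·(-6) = -7.
Characteristic polynomial: λ³ − 5λ² − 20λ + 7 = 0.
Substitute λ = y + (tr M)/3 = y + 1.666667 to remove the quadratic term: y³ + p·y + q = 0 with p = s − (tr M)²/3 = -28.333333 and q = −2(tr M)³/27 + (tr M)·s/3 − det M = -35.592593.
Three real roots ⇒ use the trigonometric (Viète) form: r = 2√(−p/3) = 6.146363, φ = arccos(3q/(p·r)) = arccos(0.613148) = 0.910757 rad.
y_k = r·cos(φ/3 − 2πk/3) for k = 0, 1, 2 gives y = 5.865294, -1.341396, -4.523898.
λ_k = y_k + 1.666667 gives λ = 7.5320, 0.3253, -2.8572 (check: the sum is 5.0000 = tr M).

Eigenvalues sorted in increasing order: [-2.8572, 0.3253, 7.5320].


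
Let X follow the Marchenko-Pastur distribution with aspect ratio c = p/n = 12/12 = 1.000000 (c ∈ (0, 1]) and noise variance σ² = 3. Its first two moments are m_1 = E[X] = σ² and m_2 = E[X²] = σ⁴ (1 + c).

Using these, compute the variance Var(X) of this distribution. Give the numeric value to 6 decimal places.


m_1 = E[X] = σ² = 3, so m_1² = 9.
m_2 = E[X²] = σ⁴ (1 + c) = 9 · (1 + 1.000000) = 9 · 2.000000 = 18.000000.
(Note m_2 − m_1² simplifies to c · σ⁴ = 1.000000 · 9.)

Var(X) = m_2 − m_1² = 18.000000 − 9 = 9.000000.


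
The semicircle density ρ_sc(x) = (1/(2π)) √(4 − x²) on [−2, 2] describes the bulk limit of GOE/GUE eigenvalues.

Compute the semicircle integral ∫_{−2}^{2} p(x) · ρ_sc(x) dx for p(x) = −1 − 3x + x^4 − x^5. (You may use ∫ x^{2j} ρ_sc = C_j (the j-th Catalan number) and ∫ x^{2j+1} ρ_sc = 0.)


Write p(x) = Σ a_i x^i, split into monomials and integrate each against ρ_sc separately.
Using ∫ x^{2j} ρ_sc = C_j = (1/(j+1)) C(2j, j) (Catalan numbers) and ∫ x^{2j+1} ρ_sc = 0 (odd monomials vanish by symmetry):
  i = 0 (even): a_0 · C_{0} = -1 · 1 = -1
  i = 1 (odd): ∫ x^1 ρ_sc = 0 (vanishes)
  i = 4 (even): a_4 · C_{2} = 1 · 2 = 2
  i = 5 (odd): ∫ x^5 ρ_sc = 0 (vanishes)

Summing the contributions: ∫_{−2}^{2} p(x) ρ_sc(x) dx = (-1) + 2 = 1.


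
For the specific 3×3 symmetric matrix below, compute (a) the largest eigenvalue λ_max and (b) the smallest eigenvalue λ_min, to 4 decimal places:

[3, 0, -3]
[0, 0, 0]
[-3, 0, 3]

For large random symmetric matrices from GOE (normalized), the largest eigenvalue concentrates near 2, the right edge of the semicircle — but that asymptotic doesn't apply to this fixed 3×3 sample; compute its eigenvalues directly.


Since M is real symmetric, all three eigenvalues are real; they are the roots of det(λI − M) = λ³ − (tr M) λ² + s λ − det M, where s is the sum of the principal 2×2 minors.
tr M = 3 + 0 + 3 = 6.
s = (3·0 − 0²) + (3·3 − (-3)²) + (0·3 − 0²) = 0 + 0 + 0 = 0.
det M (expand along row 1) = 3·0 − 0·0 + (-3)·0 = 0.
Characteristic polynomial: λ³ − 6λ² = 0.
Substitute λ = y + (tr M)/3 = y + 2.000000 to remove the quadratic term: y³ + p·y + q = 0 with p = s − (tr M)²/3 = -12.000000 and q = −2(tr M)³/27 + (tr M)·s/3 − det M = -16.000000.
Three real roots ⇒ use the trigonometric (Viète) form: r = 2√(−p/3) = 4.000000, φ = arccos(3q/(p·r)) = arccos(1.000000) = 0.000000 rad.
y_k = r·cos(φ/3 − 2πk/3) for k = 0, 1, 2 gives y = 4.000000, -2.000000, -2.000000.
λ_k = y_k + 2.000000 gives λ = 6.0000, 0.0000, 0.0000 (check: the sum is 6.0000 = tr M).

Hence λ_max = 6.0000 and λ_min = 0.0000.


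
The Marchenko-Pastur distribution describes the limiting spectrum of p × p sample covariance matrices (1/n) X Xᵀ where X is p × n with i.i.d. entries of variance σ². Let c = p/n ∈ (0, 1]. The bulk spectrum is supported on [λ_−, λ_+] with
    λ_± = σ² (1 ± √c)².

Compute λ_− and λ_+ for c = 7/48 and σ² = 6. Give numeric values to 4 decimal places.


c = 7/48 = 0.145833; √c = 0.381881.
λ_− = σ² (1 − √c)² = 6 · (1 − 0.381881)² = 6 · (0.618119)² = 2.292424.
λ_+ = σ² (1 + √c)² = 6 · (1 + 0.381881)² = 6 · (1.381881)² = 11.457576.

Rounded to 4 decimal places: λ_− ≈ 2.2924, λ_+ ≈ 11.4576.


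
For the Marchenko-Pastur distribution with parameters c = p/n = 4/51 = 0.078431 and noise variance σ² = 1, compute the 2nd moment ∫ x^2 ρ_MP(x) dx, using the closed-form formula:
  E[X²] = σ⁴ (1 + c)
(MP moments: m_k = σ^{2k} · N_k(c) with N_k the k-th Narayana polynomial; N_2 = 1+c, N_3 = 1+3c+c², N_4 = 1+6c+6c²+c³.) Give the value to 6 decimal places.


E[X²] = σ⁴ (1 + c) (second MP moment). With σ² = 1 (so σ⁴ = 1) and c = 4/51 = 0.078431: E[X²] = 1 · (1 + 0.078431) = 1 · 1.078431.

So E[X^2] = 1.078431.


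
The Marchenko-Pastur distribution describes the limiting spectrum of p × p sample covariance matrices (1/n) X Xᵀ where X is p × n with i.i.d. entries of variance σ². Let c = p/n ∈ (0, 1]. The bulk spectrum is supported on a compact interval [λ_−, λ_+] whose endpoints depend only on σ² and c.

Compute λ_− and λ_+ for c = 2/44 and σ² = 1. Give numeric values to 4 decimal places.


c = 2/44 = 0.045455; √c = 0.213201.
λ_− = σ² (1 − √c)² = 1 · (1 − 0.213201)² = 1 · (0.786799)² = 0.619053.
λ_+ = σ² (1 + √c)² = 1 · (1 + 0.213201)² = 1 · (1.213201)² = 1.471856.

Rounded to 4 decimal places: λ_− ≈ 0.6191, λ_+ ≈ 1.4719.


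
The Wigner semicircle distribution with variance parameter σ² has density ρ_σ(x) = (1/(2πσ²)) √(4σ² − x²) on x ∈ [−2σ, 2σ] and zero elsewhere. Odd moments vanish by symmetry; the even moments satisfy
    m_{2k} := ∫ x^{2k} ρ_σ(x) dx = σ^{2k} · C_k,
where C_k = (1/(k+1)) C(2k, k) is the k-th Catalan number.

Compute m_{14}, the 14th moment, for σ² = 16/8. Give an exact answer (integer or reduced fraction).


By the scaled semicircle moment identity, m_{2k} = σ^{2k} · C_k with k = 7.
C_7 = (1/(k+1)) · C(2k, k) = (1/8) · C(14, 7) = (1/8) · 3432 = 429.
σ^{2k} = (σ²)^k = (16/8)^7 = 128.

Therefore m_{14} = σ^{14} · C_7 = 128 · 429 = 54912.


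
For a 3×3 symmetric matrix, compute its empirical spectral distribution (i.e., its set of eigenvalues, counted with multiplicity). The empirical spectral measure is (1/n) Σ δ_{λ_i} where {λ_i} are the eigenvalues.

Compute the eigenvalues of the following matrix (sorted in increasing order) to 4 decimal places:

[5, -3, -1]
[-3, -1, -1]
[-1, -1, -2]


Since M is real symmetric, all three eigenvalues are real; they are the roots of det(λI − M) = λ³ − (tr M) λ² + s λ − det M, where s is the sum of the principal 2×2 minors.
tr M = 5 + (-1) + (-2) = 2.
s = (5·(-1) − (-3)²) + (5·(-2) − (-1)²) + ((-1)·(-2) − (-1)²) = -14 + (-11) + 1 = -24.
det M (expand along row 1) = 5·1 − (-3)·5 + (-1)·2 = 18.
Characteristic polynomial: λ³ − 2λ² − 24λ − 18 = 0.
Substitute λ = y + (tr M)/3 = y + 0.666667 to remove the quadratic term: y³ + p·y + q = 0 with p = s − (tr M)²/3 = -25.333333 and q = −2(tr M)³/27 + (tr M)·s/3 − det M = -34.592593.
Three real roots ⇒ use the trigonometric (Viète) form: r = 2√(−p/3) = 5.811865, φ = arccos(3q/(p·r)) = arccos(0.704850) = 0.788585 rad.
y_k = r·cos(φ/3 − 2πk/3) for k = 0, 1, 2 gives y = 5.612230, -1.498257, -4.113973.
λ_k = y_k + 0.666667 gives λ = 6.2789, -0.8316, -3.4473 (check: the sum is 2.0000 = tr M).

Eigenvalues sorted in increasing order: [-3.4473, -0.8316, 6.2789].


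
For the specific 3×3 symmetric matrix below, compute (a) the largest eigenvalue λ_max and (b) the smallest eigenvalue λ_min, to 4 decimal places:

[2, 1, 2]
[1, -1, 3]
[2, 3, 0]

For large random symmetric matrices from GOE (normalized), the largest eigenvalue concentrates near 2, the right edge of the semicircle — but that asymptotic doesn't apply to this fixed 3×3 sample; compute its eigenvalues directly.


Since M is real symmetric, all three eigenvalues are real; they are the roots of det(λI − M) = λ³ − (tr M) λ² + s λ − det M, where s is the sum of the principal 2×2 minors.
tr M = 2 + (-1) + 0 = 1.
s = (2·(-1) − 1²) + (2·0 − 2²) + ((-1)·0 − 3²) = -3 + (-4) + (-9) = -16.
det M (expand along row 1) = 2·(-9) − 1·(-6) + 2·5 = -2.
Characteristic polynomial: λ³ − λ² − 16λ + 2 = 0.
Substitute λ = y + (tr M)/3 = y + 0.333333 to remove the quadratic term: y³ + p·y + q = 0 with p = s − (tr M)²/3 = -16.333333 and q = −2(tr M)³/27 + (tr M)·s/3 − det M = -3.407407.
Three real roots ⇒ use the trigonometric (Viète) form: r = 2√(−p/3) = 4.666667, φ = arccos(3q/(p·r)) = arccos(0.134111) = 1.436280 rad.
y_k = r·cos(φ/3 − 2πk/3) for k = 0, 1, 2 gives y = 4.141978, -0.209177, -3.932801.
λ_k = y_k + 0.333333 gives λ = 4.4753, 0.1242, -3.5995 (check: the sum is 1.0000 = tr M).

Hence λ_max = 4.4753 and λ_min = -3.5995.


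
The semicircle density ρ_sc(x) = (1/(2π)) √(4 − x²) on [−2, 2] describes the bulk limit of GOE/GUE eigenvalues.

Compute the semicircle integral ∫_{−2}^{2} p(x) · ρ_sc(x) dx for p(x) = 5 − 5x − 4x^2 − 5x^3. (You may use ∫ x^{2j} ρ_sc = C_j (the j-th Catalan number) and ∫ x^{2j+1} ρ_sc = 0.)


Write p(x) = Σ a_i x^i, split into monomials and integrate each against ρ_sc separately.
Using ∫ x^{2j} ρ_sc = C_j = (1/(j+1)) C(2j, j) (Catalan numbers) and ∫ x^{2j+1} ρ_sc = 0 (odd monomials vanish by symmetry):
  i = 0 (even): a_0 · C_{0} = 5 · 1 = 5
  i = 1 (odd): ∫ x^1 ρ_sc = 0 (vanishes)
  i = 2 (even): a_2 · C_{1} = -4 · 1 = -4
  i = 3 (odd): ∫ x^3 ρ_sc = 0 (vanishes)

Summing the contributions: ∫_{−2}^{2} p(x) ρ_sc(x) dx = 5 + (-4) = 1.


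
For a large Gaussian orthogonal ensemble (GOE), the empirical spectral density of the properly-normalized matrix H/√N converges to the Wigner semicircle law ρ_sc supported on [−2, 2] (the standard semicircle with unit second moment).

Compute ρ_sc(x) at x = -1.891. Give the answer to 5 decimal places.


ρ_sc(x) = (1/(2π)) √(4 − x²). With x = -1.891:
  4 − x² = 4 − (-1.891)² = 4 − 3.575881 = 0.424119.
  √(4 − x²) = 0.651244.
  1/(2π) = 0.159155.
  ρ_sc(-1.891) = 0.159155 · 0.651244 = 0.103649.

Rounded to 5 decimal places: ρ_sc(-1.891) ≈ 0.10365.


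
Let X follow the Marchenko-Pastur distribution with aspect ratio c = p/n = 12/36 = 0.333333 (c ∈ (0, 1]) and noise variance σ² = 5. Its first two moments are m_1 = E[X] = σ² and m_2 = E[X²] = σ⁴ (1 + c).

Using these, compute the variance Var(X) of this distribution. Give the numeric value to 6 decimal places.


m_1 = E[X] = σ² = 5, so m_1² = 25.
m_2 = E[X²] = σ⁴ (1 + c) = 25 · (1 + 0.333333) = 25 · 1.333333 = 33.333333.
(Note m_2 − m_1² simplifies to c · σ⁴ = 0.333333 · 25.)

Var(X) = m_2 − m_1² = 33.333333 − 25 = 8.333333.


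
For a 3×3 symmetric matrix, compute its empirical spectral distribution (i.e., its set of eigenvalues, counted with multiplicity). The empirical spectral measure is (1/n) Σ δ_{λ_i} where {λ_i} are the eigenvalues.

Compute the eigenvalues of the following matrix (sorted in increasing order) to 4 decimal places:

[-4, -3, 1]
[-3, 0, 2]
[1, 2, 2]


Since M is real symmetric, all three eigenvalues are real; they are the roots of det(λI − M) = λ³ − (tr M) λ² + s λ − det M, where s is the sum of the principal 2×2 minors.
tr M = -4 + 0 + 2 = -2.
s = ((-4)·0 − (-3)²) + ((-4)·2 − 1²) + (0·2 − 2²) = -9 + (-9) + (-4) = -22.
det M (expand along row 1) = (-4)·(-4) − (-3)·(-8) + 1·(-6) = -14.
Characteristic polynomial: λ³ + 2λ² − 22λ + 14 = 0.
Substitute λ = y + (tr M)/3 = y − 0.666667 to remove the quadratic term: y³ + p·y + q = 0 with p = s − (tr M)²/3 = -23.333333 and q = −2(tr M)³/27 + (tr M)·s/3 − det M = 29.259259.
Three real roots ⇒ use the trigonometric (Viète) form: r = 2√(−p/3) = 5.577734, φ = arccos(3q/(p·r)) = arccos(-0.674450) = 2.311016 rad.
y_k = r·cos(φ/3 − 2πk/3) for k = 0, 1, 2 gives y = 4.002999, 1.362328, -5.365327.
λ_k = y_k − 0.666667 gives λ = 3.3363, 0.6957, -6.0320 (check: the sum is -2.0000 = tr M).

Eigenvalues sorted in increasing order: [-6.0320, 0.6957, 3.3363].


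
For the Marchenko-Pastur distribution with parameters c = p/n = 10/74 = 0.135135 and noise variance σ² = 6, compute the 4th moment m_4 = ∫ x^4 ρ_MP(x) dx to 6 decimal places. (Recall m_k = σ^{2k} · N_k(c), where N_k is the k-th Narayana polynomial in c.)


E[X⁴] = σ⁸ (1 + 6c + 6c² + c³) (fourth MP moment). With σ² = 6 (so σ⁸ = 1296) and c = 10/74 = 0.135135: E[X⁴] = 1296 · (1 + 6·0.135135 + 6·(0.135135)² + (0.135135)³) = 1296 · 1.922848.

So E[X^4] = 2492.010503.


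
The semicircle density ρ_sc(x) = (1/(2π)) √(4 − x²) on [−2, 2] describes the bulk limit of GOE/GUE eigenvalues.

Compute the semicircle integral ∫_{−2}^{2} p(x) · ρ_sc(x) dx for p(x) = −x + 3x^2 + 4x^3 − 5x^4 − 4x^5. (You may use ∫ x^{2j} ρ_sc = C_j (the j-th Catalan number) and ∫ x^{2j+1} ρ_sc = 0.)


Write p(x) = Σ a_i x^i, split into monomials and integrate each against ρ_sc separately.
Using ∫ x^{2j} ρ_sc = C_j = (1/(j+1)) C(2j, j) (Catalan numbers) and ∫ x^{2j+1} ρ_sc = 0 (odd monomials vanish by symmetry):
  i = 1 (odd): ∫ x^1 ρ_sc = 0 (vanishes)
  i = 2 (even): a_2 · C_{1} = 3 · 1 = 3
  i = 3 (odd): ∫ x^3 ρ_sc = 0 (vanishes)
  i = 4 (even): a_4 · C_{2} = -5 · 2 = -10
  i = 5 (odd): ∫ x^5 ρ_sc = 0 (vanishes)

Summing the contributions: ∫_{−2}^{2} p(x) ρ_sc(x) dx = 3 + (-10) = -7.


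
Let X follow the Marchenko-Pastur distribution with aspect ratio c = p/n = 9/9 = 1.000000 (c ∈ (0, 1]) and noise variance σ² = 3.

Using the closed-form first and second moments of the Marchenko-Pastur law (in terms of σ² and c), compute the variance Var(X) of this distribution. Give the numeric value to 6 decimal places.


Recall the MP moments m_1 = E[X] = σ² and m_2 = E[X²] = σ⁴ (1 + c).
m_1 = E[X] = σ² = 3, so m_1² = 9.
m_2 = E[X²] = σ⁴ (1 + c) = 9 · (1 + 1.000000) = 9 · 2.000000 = 18.000000.
(Note m_2 − m_1² simplifies to c · σ⁴ = 1.000000 · 9.)

Var(X) = m_2 − m_1² = 18.000000 − 9 = 9.000000.


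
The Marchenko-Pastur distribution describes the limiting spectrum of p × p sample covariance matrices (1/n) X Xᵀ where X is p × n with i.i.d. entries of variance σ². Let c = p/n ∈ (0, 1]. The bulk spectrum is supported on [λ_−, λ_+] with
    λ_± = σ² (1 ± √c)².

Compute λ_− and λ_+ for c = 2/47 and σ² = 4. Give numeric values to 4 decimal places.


c = 2/47 = 0.042553; √c = 0.206284.
λ_− = σ² (1 − √c)² = 4 · (1 − 0.206284)² = 4 · (0.793716)² = 2.519939.
λ_+ = σ² (1 + √c)² = 4 · (1 + 0.206284)² = 4 · (1.206284)² = 5.820487.

Rounded to 4 decimal places: λ_− ≈ 2.5199, λ_+ ≈ 5.8205.


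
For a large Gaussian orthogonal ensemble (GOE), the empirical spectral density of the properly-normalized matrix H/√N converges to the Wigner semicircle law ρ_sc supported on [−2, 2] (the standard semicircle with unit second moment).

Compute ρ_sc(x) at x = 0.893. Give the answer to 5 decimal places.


ρ_sc(x) = (1/(2π)) √(4 − x²). With x = 0.893:
  4 − x² = 4 − (0.893)² = 4 − 0.797449 = 3.202551.
  √(4 − x²) = 1.789567.
  1/(2π) = 0.159155.
  ρ_sc(0.893) = 0.159155 · 1.789567 = 0.284818.

Rounded to 5 decimal places: ρ_sc(0.893) ≈ 0.28482.


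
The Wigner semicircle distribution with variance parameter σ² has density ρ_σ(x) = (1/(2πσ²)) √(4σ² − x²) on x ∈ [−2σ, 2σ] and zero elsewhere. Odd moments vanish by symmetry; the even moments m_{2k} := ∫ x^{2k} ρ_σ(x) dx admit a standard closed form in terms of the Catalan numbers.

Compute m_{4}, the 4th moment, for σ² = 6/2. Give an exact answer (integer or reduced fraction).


By the scaled semicircle moment identity, m_{2k} = σ^{2k} · C_k with k = 2.
C_2 = (1/(k+1)) · C(2k, k) = (1/3) · C(4, 2) = (1/3) · 6 = 2.
σ^{2k} = (σ²)^k = (6/2)^2 = 9.

Therefore m_{4} = σ^{4} · C_2 = 9 · 2 = 18.


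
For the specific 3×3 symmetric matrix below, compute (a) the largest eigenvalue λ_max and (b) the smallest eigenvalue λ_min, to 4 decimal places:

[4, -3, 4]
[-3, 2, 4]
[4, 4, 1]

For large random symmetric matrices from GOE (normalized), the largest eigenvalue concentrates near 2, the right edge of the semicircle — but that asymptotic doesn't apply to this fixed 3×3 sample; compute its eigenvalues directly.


Since M is real symmetric, all three eigenvalues are real; they are the roots of det(λI − M) = λ³ − (tr M) λ² + s λ − det M, where s is the sum of the principal 2×2 minors.
tr M = 4 + 2 + 1 = 7.
s = (4·2 − (-3)²) + (4·1 − 4²) + (2·1 − 4²) = -1 + (-12) + (-14) = -27.
det M (expand along row 1) = 4·(-14) − (-3)·(-19) + 4·(-20) = -193.
Characteristic polynomial: λ³ − 7λ² − 27λ + 193 = 0.
Substitute λ = y + (tr M)/3 = y + 2.333333 to remove the quadratic term: y³ + p·y + q = 0 with p = s − (tr M)²/3 = -43.333333 and q = −2(tr M)³/27 + (tr M)·s/3 − det M = 104.592593.
Three real roots ⇒ use the trigonometric (Viète) form: r = 2√(−p/3) = 7.601170, φ = arccos(3q/(p·r)) = arccos(-0.952620) = 2.832533 rad.
y_k = r·cos(φ/3 − 2πk/3) for k = 0, 1, 2 gives y = 4.457396, 3.103473, -7.560869.
λ_k = y_k + 2.333333 gives λ = 6.7907, 5.4368, -5.2275 (check: the sum is 7.0000 = tr M).

Hence λ_max = 6.7907 and λ_min = -5.2275.


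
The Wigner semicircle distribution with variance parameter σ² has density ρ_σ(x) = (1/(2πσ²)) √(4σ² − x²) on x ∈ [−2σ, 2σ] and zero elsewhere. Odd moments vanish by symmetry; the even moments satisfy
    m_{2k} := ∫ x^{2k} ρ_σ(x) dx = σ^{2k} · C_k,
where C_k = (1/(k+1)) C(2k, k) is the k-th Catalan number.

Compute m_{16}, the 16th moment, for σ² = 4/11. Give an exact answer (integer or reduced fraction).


By the scaled semicircle moment identity, m_{2k} = σ^{2k} · C_k with k = 8.
C_8 = (1/(k+1)) · C(2k, k) = (1/9) · C(16, 8) = (1/9) · 12870 = 1430.
σ^{2k} = (σ²)^k = (4/11)^8 = 65536/214358881.

Therefore m_{16} = σ^{16} · C_8 = (65536/214358881) · 1430 = 8519680/19487171.


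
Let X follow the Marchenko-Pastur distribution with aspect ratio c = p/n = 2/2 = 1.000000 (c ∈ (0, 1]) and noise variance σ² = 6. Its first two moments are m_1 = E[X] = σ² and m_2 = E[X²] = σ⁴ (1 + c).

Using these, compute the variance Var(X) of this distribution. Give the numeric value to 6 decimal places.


m_1 = E[X] = σ² = 6, so m_1² = 36.
m_2 = E[X²] = σ⁴ (1 + c) = 36 · (1 + 1.000000) = 36 · 2.000000 = 72.000000.
(Note m_2 − m_1² simplifies to c · σ⁴ = 1.000000 · 36.)

Var(X) = m_2 − m_1² = 72.000000 − 36 = 36.000000.


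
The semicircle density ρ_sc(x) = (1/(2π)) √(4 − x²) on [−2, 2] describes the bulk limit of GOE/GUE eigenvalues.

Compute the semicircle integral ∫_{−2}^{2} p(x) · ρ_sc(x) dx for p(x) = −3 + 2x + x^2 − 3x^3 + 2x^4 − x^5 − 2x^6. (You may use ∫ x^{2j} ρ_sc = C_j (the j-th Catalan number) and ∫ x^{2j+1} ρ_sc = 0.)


Write p(x) = Σ a_i x^i, split into monomials and integrate each against ρ_sc separately.
Using ∫ x^{2j} ρ_sc = C_j = (1/(j+1)) C(2j, j) (Catalan numbers) and ∫ x^{2j+1} ρ_sc = 0 (odd monomials vanish by symmetry):
  i = 0 (even): a_0 · C_{0} = -3 · 1 = -3
  i = 1 (odd): ∫ x^1 ρ_sc = 0 (vanishes)
  i = 2 (even): a_2 · C_{1} = 1 · 1 = 1
  i = 3 (odd): ∫ x^3 ρ_sc = 0 (vanishes)
  i = 4 (even): a_4 · C_{2} = 2 · 2 = 4
  i = 5 (odd): ∫ x^5 ρ_sc = 0 (vanishes)
  i = 6 (even): a_6 · C_{3} = -2 · 5 = -10

Summing the contributions: ∫_{−2}^{2} p(x) ρ_sc(x) dx = (-3) + 1 + 4 + (-10) = -8.


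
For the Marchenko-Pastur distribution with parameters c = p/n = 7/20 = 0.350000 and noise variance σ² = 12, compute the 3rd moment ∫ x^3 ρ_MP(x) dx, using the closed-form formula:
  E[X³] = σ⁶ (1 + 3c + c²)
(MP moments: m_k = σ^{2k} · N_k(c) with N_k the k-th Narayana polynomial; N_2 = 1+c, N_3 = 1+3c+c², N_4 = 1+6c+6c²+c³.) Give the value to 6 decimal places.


E[X³] = σ⁶ (1 + 3c + c²) (third MP moment). With σ² = 12 (so σ⁶ = 1728) and c = 7/20 = 0.350000: E[X³] = 1728 · (1 + 3·0.350000 + (0.350000)²) = 1728 · 2.172500.

So E[X^3] = 3754.080000.


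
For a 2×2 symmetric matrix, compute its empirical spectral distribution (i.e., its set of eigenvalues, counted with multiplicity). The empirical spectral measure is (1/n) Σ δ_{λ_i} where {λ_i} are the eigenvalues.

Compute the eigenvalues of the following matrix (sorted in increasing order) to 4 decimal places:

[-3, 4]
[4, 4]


Since M is real symmetric, both eigenvalues are real; they are the roots of det(λI − M) = λ² − (tr M) λ + det M.
tr M = -3 + 4 = 1.
det M = (-3)·4 − 4² = -12 − 16 = -28.
Characteristic polynomial: λ² − λ − 28 = 0.
Discriminant Δ = (tr M)² − 4·det M = 1 − (-112) = 113; √Δ = 10.630146.
λ = (tr M ± √Δ)/2 = (1 ± 10.630146)/2, giving (tr M − √Δ)/2 = -4.8151 and (tr M + √Δ)/2 = 5.8151.

Eigenvalues sorted in increasing order: [-4.8151, 5.8151].


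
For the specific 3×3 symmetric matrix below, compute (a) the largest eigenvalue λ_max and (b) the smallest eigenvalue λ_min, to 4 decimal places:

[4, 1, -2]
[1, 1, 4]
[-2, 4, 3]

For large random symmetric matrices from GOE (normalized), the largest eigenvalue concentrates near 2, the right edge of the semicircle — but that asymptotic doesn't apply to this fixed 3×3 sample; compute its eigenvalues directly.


Since M is real symmetric, all three eigenvalues are real; they are the roots of det(λI − M) = λ³ − (tr M) λ² + s λ − det M, where s is the sum of the principal 2×2 minors.
tr M = 4 + 1 + 3 = 8.
s = (4·1 − 1²) + (4·3 − (-2)²) + (1·3 − 4²) = 3 + 8 + (-13) = -2.
det M (expand along row 1) = 4·(-13) − 1·11 + (-2)·6 = -75.
Characteristic polynomial: λ³ − 8λ² − 2λ + 75 = 0.
Substitute λ = y + (tr M)/3 = y + 2.666667 to remove the quadratic term: y³ + p·y + q = 0 with p = s − (tr M)²/3 = -23.333333 and q = −2(tr M)³/27 + (tr M)·s/3 − det M = 31.740741.
Three real roots ⇒ use the trigonometric (Viète) form: r = 2√(−p/3) = 5.577734, φ = arccos(3q/(p·r)) = arccos(-0.731651) = 2.391537 rad.
y_k = r·cos(φ/3 − 2πk/3) for k = 0, 1, 2 gives y = 3.897317, 1.506993, -5.404309.
λ_k = y_k + 2.666667 gives λ = 6.5640, 4.1737, -2.7376 (check: the sum is 8.0000 = tr M).

Hence λ_max = 6.5640 and λ_min = -2.7376.


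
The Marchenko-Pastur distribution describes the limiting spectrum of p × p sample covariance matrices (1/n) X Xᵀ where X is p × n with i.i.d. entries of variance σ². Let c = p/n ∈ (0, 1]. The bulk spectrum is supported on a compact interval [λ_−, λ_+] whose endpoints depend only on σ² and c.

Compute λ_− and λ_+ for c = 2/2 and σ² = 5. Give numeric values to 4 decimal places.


c = 2/2 = 1.000000; √c = 1.000000.
λ_− = σ² (1 − √c)² = 5 · (1 − 1.000000)² = 5 · (0.000000)² = 0.000000.
λ_+ = σ² (1 + √c)² = 5 · (1 + 1.000000)² = 5 · (2.000000)² = 20.000000.

Rounded to 4 decimal places: λ_− ≈ 0.0000, λ_+ ≈ 20.0000.


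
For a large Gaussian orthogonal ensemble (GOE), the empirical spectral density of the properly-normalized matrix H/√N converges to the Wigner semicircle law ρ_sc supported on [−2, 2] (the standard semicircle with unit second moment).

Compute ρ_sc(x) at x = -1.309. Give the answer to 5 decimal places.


ρ_sc(x) = (1/(2π)) √(4 − x²). With x = -1.309:
  4 − x² = 4 − (-1.309)² = 4 − 1.713481 = 2.286519.
  √(4 − x²) = 1.512124.
  1/(2π) = 0.159155.
  ρ_sc(-1.309) = 0.159155 · 1.512124 = 0.240662.

Rounded to 5 decimal places: ρ_sc(-1.309) ≈ 0.24066.


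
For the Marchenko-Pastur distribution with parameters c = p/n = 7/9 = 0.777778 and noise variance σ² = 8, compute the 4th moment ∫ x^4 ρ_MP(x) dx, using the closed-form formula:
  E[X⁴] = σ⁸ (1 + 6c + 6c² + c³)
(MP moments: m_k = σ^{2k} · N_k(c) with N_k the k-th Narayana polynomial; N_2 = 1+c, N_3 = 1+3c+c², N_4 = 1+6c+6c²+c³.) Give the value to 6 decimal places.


E[X⁴] = σ⁸ (1 + 6c + 6c² + c³) (fourth MP moment). With σ² = 8 (so σ⁸ = 4096) and c = 7/9 = 0.777778: E[X⁴] = 4096 · (1 + 6·0.777778 + 6·(0.777778)² + (0.777778)³) = 4096 · 9.766804.

So E[X^4] = 40004.828532.


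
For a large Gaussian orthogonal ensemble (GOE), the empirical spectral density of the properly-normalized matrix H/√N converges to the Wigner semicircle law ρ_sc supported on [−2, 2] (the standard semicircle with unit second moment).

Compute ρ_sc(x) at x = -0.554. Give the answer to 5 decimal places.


ρ_sc(x) = (1/(2π)) √(4 − x²). With x = -0.554:
  4 − x² = 4 − (-0.554)² = 4 − 0.306916 = 3.693084.
  √(4 − x²) = 1.921740.
  1/(2π) = 0.159155.
  ρ_sc(-0.554) = 0.159155 · 1.921740 = 0.305854.

Rounded to 5 decimal places: ρ_sc(-0.554) ≈ 0.30585.


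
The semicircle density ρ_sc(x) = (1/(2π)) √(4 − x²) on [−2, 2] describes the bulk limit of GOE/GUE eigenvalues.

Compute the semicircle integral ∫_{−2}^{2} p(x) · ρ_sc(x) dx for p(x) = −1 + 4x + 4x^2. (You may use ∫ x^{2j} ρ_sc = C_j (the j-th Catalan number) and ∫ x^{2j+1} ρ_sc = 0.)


Write p(x) = Σ a_i x^i, split into monomials and integrate each against ρ_sc separately.
Using ∫ x^{2j} ρ_sc = C_j = (1/(j+1)) C(2j, j) (Catalan numbers) and ∫ x^{2j+1} ρ_sc = 0 (odd monomials vanish by symmetry):
  i = 0 (even): a_0 · C_{0} = -1 · 1 = -1
  i = 1 (odd): ∫ x^1 ρ_sc = 0 (vanishes)
  i = 2 (even): a_2 · C_{1} = 4 · 1 = 4

Summing the contributions: ∫_{−2}^{2} p(x) ρ_sc(x) dx = (-1) + 4 = 3.


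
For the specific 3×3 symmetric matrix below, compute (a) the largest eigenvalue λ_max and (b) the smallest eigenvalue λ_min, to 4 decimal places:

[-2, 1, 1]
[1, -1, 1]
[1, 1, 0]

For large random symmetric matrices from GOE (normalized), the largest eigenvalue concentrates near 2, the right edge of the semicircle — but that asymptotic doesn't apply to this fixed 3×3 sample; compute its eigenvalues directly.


Since M is real symmetric, all three eigenvalues are real; they are the roots of det(λI − M) = λ³ − (tr M) λ² + s λ − det M, where s is the sum of the principal 2×2 minors.
tr M = -2 + (-1) + 0 = -3.
s = ((-2)·(-1) − 1²) + ((-2)·0 − 1²) + ((-1)·0 − 1²) = 1 + (-1) + (-1) = -1.
det M (expand along row 1) = (-2)·(-1) − 1·(-1) + 1·2 = 5.
Characteristic polynomial: λ³ + 3λ² − λ − 5 = 0.
Substitute λ = y + (tr M)/3 = y − 1.000000 to remove the quadratic term: y³ + p·y + q = 0 with p = s − (tr M)²/3 = -4.000000 and q = −2(tr M)³/27 + (tr M)·s/3 − det M = -2.000000.
Three real roots ⇒ use the trigonometric (Viète) form: r = 2√(−p/3) = 2.309401, φ = arccos(3q/(p·r)) = arccos(0.649519) = 0.863845 rad.
y_k = r·cos(φ/3 − 2πk/3) for k = 0, 1, 2 gives y = 2.214320, -0.539189, -1.675131.
λ_k = y_k − 1.000000 gives λ = 1.2143, -1.5392, -2.6751 (check: the sum is -3.0000 = tr M).

Hence λ_max = 1.2143 and λ_min = -2.6751.
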